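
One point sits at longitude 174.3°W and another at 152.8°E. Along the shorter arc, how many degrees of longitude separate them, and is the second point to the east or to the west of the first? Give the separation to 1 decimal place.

Raw difference: 152.8 − -174.3 = 327.1°.
Normalise into (−180°, 180°]: 327.1° − 360° = -32.9°.
Negative ⇒ the second point lies to the west; separation 32.9°.

32.9° west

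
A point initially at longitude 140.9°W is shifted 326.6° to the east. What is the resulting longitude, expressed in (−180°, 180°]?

174.3°W

Start at -140.9°; shift +326.6° → +185.7°.
+185.7° lies outside (−180°, 180°]; subtract 360° → -174.3°.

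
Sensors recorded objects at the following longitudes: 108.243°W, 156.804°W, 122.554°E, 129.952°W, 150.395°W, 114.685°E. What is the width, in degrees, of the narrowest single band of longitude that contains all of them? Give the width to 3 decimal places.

Sort the longitudes: -156.804°, -150.395°, -129.952°, -108.243°, +114.685°, +122.554°.
Eastward gaps between consecutive values (wrapping around): 6.409°, 20.443°, 21.709°, 222.928°, 7.869°, 80.642°.
Largest gap = 222.928° ⇒ minimal covering band is its complement: 360° − 222.928° = 137.072°.
Band runs from +114.685° eastward to -108.243°, crossing the antimeridian.

137.072°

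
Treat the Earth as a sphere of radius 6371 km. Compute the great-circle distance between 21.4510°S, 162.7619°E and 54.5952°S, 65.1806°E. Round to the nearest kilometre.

8549 km

Δλ = 65.1806 − 162.7619 = -97.5813°.
Δφ = -54.5952 − -21.4510 = -33.1442°.
a = sin²(Δφ/2) + cos φ₁ · cos φ₂ · sin²(Δλ/2) = 0.386531.
c = 2·atan2(√a, √(1−a)) = 1.34186 rad → d = 6371·c ≈ 8549.01 km.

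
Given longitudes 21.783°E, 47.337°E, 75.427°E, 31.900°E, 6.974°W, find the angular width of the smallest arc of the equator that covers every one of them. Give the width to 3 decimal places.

82.401°

Sort the longitudes: -6.974°, +21.783°, +31.900°, +47.337°, +75.427°.
Eastward gaps between consecutive values (wrapping around): 28.757°, 10.117°, 15.437°, 28.090°, 277.599°.
Largest gap = 277.599° ⇒ minimal covering band is its complement: 360° − 277.599° = 82.401°.
Band runs from -6.974° eastward to +75.427°.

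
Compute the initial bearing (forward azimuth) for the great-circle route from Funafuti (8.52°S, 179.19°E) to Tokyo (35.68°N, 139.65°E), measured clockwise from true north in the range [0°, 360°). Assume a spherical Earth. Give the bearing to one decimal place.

Δλ = 139.65 − 179.19 = -39.54°.
θ = atan2( sin Δλ · cos φ₂ , cos φ₁ · sin φ₂ − sin φ₁ · cos φ₂ · cos Δλ )
  = atan2(-0.51712, 0.66963) = -37.677° → normalised to [0°, 360°): 322.323°.

322.3°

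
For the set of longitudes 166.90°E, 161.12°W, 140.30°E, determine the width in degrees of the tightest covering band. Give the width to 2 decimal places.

58.58°

Sort the longitudes: -161.12°, +140.30°, +166.90°.
Eastward gaps between consecutive values (wrapping around): 301.42°, 26.60°, 31.98°.
Largest gap = 301.42° ⇒ minimal covering band is its complement: 360° − 301.42° = 58.58°.
Band runs from +140.30° eastward to -161.12°, crossing the antimeridian.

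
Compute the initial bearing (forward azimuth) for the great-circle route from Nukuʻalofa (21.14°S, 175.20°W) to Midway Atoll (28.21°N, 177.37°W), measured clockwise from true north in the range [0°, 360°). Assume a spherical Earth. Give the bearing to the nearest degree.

Δλ = -177.37 − -175.20 = -2.17°.
θ = atan2( sin Δλ · cos φ₂ , cos φ₁ · sin φ₂ − sin φ₁ · cos φ₂ · cos Δλ )
  = atan2(-0.03337, 0.75848) = -2.519° → normalised to [0°, 360°): 357.481°.

357°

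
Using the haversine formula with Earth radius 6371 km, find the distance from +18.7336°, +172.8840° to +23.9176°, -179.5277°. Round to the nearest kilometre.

Δλ = -179.5277 − 172.8840 = -352.4117°; wrapped into (−180°, 180°]: 7.5883°.
Δφ = 23.9176 − 18.7336 = 5.1840°.
a = sin²(Δφ/2) + cos φ₁ · cos φ₂ · sin²(Δλ/2) = 0.005836.
c = 2·atan2(√a, √(1−a)) = 0.15293 rad → d = 6371·c ≈ 974.34 km.

974 km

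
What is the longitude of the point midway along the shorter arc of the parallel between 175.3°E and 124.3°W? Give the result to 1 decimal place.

Signed shortest Δλ from +175.3° to -124.3° is +60.4°.
Midpoint longitude = +175.3° + (+60.4°)/2 = +175.3° + 30.2° = +205.5°.
Normalise into (−180°, 180°]: -154.5°.
(The naïve average (+175.3 + -124.3)/2 = 25.5° is on the wrong side of the globe.)

154.5°W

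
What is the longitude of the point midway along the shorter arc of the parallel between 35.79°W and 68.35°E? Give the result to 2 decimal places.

16.28°E

Signed shortest Δλ from -35.79° to +68.35° is +104.14°.
Midpoint longitude = -35.79° + (+104.14°)/2 = -35.79° + 52.07° = +16.28°.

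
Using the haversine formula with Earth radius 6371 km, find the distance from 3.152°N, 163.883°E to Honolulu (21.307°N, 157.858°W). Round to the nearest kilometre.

4600 km

Δλ = -157.858 − 163.883 = -321.741°; wrapped into (−180°, 180°]: 38.259°.
Δφ = 21.307 − 3.152 = 18.155°.
a = sin²(Δφ/2) + cos φ₁ · cos φ₂ · sin²(Δλ/2) = 0.124790.
c = 2·atan2(√a, √(1−a)) = 0.72210 rad → d = 6371·c ≈ 4600.49 km.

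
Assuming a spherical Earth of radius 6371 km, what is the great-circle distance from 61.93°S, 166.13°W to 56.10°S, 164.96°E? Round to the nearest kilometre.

Δλ = 164.96 − -166.13 = 331.09°; wrapped into (−180°, 180°]: -28.91°.
Δφ = -56.10 − -61.93 = 5.83°.
a = sin²(Δφ/2) + cos φ₁ · cos φ₂ · sin²(Δλ/2) = 0.018939.
c = 2·atan2(√a, √(1−a)) = 0.27612 rad → d = 6371·c ≈ 1759.13 km.

1759 km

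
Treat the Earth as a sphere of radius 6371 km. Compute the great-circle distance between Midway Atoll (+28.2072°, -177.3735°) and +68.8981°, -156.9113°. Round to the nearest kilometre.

Δλ = -156.9113 − -177.3735 = 20.4622°.
Δφ = 68.8981 − 28.2072 = 40.6909°.
a = sin²(Δφ/2) + cos φ₁ · cos φ₂ · sin²(Δλ/2) = 0.130891.
c = 2·atan2(√a, √(1−a)) = 0.74037 rad → d = 6371·c ≈ 4716.90 km.

4717 km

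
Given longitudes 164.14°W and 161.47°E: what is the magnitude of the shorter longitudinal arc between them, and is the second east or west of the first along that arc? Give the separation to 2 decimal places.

Raw difference: 161.47 − -164.14 = 325.61°.
Normalise into (−180°, 180°]: 325.61° − 360° = -34.39°.
Negative ⇒ the second point lies to the west; separation 34.39°.

34.39° west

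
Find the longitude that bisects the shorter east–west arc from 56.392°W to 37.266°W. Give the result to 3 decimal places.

46.829°W

Signed shortest Δλ from -56.392° to -37.266° is +19.126°.
Midpoint longitude = -56.392° + (+19.126°)/2 = -56.392° + 9.563° = -46.829°.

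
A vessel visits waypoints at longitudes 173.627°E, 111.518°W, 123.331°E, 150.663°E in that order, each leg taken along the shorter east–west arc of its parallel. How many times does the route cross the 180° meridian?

2

Leg 1: +173.627° → -111.518°, shortest Δλ = 74.855° (east) — crosses 180°.
Leg 2: -111.518° → +123.331°, shortest Δλ = -125.151° (west) — crosses 180°.
Leg 3: +123.331° → +150.663°, shortest Δλ = 27.332° (east) — does not cross 180°.
Total crossings: 2.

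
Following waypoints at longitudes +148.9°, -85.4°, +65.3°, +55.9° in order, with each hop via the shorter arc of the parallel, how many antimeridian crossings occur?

Leg 1: +148.9° → -85.4°, shortest Δλ = 125.7° (east) — crosses 180°.
Leg 2: -85.4° → +65.3°, shortest Δλ = 150.7° (east) — does not cross 180°.
Leg 3: +65.3° → +55.9°, shortest Δλ = -9.4° (west) — does not cross 180°.
Total crossings: 1.

1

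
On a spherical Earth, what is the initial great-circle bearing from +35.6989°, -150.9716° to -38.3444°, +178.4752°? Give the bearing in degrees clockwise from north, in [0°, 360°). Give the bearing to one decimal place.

Δλ = 178.4752 − -150.9716 = 329.4468°; wrapped into (−180°, 180°]: -30.5532°.
θ = atan2( sin Δλ · cos φ₂ , cos φ₁ · sin φ₂ − sin φ₁ · cos φ₂ · cos Δλ )
  = atan2(-0.39869, -0.89793) = -156.058° → normalised to [0°, 360°): 203.942°.

203.9°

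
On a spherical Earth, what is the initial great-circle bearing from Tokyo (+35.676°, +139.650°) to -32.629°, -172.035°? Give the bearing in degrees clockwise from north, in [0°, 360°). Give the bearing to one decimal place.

Δλ = -172.035 − 139.650 = -311.685°; wrapped into (−180°, 180°]: 48.315°.
θ = atan2( sin Δλ · cos φ₂ , cos φ₁ · sin φ₂ − sin φ₁ · cos φ₂ · cos Δλ )
  = atan2(0.62895, -0.76464) = 140.561° → normalised to [0°, 360°): 140.561°.

140.6°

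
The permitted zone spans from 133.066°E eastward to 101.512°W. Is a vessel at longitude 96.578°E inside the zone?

No

Band width going east from +133.066° to -101.512°: ((-101.512 − 133.066) mod 360) = 125.422°.
Offset of +96.578° east of the west edge: ((96.578 − 133.066) mod 360) = 323.512°.
323.512° > 125.422° ⇒ outside.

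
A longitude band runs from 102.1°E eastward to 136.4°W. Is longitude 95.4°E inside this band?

Band width going east from +102.1° to -136.4°: ((-136.4 − 102.1) mod 360) = 121.5°.
Offset of +95.4° east of the west edge: ((95.4 − 102.1) mod 360) = 353.3°.
353.3° > 121.5° ⇒ outside.

No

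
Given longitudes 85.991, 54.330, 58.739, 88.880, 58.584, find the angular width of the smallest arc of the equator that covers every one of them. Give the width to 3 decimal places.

Sort the longitudes: +54.330°, +58.584°, +58.739°, +85.991°, +88.880°.
Eastward gaps between consecutive values (wrapping around): 4.254°, 0.155°, 27.252°, 2.889°, 325.450°.
Largest gap = 325.450° ⇒ minimal covering band is its complement: 360° − 325.450° = 34.550°.
Band runs from +54.330° eastward to +88.880°.

34.550°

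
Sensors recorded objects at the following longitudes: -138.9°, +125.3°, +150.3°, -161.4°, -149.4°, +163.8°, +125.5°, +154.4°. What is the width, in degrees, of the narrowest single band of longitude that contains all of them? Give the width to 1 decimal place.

Sort the longitudes: -161.4°, -149.4°, -138.9°, +125.3°, +125.5°, +150.3°, +154.4°, +163.8°.
Eastward gaps between consecutive values (wrapping around): 12.0°, 10.5°, 264.2°, 0.2°, 24.8°, 4.1°, 9.4°, 34.8°.
Largest gap = 264.2° ⇒ minimal covering band is its complement: 360° − 264.2° = 95.8°.
Band runs from +125.3° eastward to -138.9°, crossing the antimeridian.

95.8°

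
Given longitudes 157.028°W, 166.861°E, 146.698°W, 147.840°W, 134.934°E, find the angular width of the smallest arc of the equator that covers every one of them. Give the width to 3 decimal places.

Sort the longitudes: -157.028°, -147.840°, -146.698°, +134.934°, +166.861°.
Eastward gaps between consecutive values (wrapping around): 9.188°, 1.142°, 281.632°, 31.927°, 36.111°.
Largest gap = 281.632° ⇒ minimal covering band is its complement: 360° − 281.632° = 78.368°.
Band runs from +134.934° eastward to -146.698°, crossing the antimeridian.

78.368°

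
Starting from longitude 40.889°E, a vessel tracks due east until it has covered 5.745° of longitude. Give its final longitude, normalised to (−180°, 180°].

Start at +40.889°; shift +5.745° → +46.634°.
+46.634° already lies in (−180°, 180°].

46.634°E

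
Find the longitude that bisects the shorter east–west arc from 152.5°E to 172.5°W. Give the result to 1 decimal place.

170.0°E

Signed shortest Δλ from +152.5° to -172.5° is +35.0°.
Midpoint longitude = +152.5° + (+35.0°)/2 = +152.5° + 17.5° = +170.0°.
(The naïve average (+152.5 + -172.5)/2 = -10.0° is on the wrong side of the globe.)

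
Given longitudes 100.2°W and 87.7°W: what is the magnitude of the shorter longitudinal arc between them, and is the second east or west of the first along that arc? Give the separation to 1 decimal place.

Raw difference: -87.7 − -100.2 = 12.5°.
Normalise into (−180°, 180°]: 12.5° stays 12.5°.
Positive ⇒ the second point lies to the east; separation 12.5°.

12.5° east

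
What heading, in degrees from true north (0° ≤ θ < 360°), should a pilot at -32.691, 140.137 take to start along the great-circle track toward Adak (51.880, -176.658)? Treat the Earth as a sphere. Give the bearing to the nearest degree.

25°

Δλ = -176.658 − 140.137 = -316.795°; wrapped into (−180°, 180°]: 43.205°.
θ = atan2( sin Δλ · cos φ₂ , cos φ₁ · sin φ₂ − sin φ₁ · cos φ₂ · cos Δλ )
  = atan2(0.42262, 0.90513) = 25.029° → normalised to [0°, 360°): 25.029°.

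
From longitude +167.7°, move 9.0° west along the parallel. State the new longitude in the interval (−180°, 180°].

Start at +167.7°; shift −9.0° → +158.7°.
+158.7° already lies in (−180°, 180°].

+158.7°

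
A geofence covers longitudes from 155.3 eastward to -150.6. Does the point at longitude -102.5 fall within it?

Band width going east from +155.3° to -150.6°: ((-150.6 − 155.3) mod 360) = 54.1°.
Offset of -102.5° east of the west edge: ((-102.5 − 155.3) mod 360) = 102.2°.
102.2° > 54.1° ⇒ outside.

No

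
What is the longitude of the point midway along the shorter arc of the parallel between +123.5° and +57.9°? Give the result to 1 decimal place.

+90.7°

Signed shortest Δλ from +123.5° to +57.9° is -65.6°.
Midpoint longitude = +123.5° + (-65.6°)/2 = +123.5° − 32.8° = +90.7°.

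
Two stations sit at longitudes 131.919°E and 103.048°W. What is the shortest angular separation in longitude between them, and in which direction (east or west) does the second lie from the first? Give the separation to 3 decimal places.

125.033° east

Raw difference: -103.048 − 131.919 = -234.967°.
Normalise into (−180°, 180°]: -234.967° + 360° = 125.033°.
Positive ⇒ the second point lies to the east; separation 125.033°.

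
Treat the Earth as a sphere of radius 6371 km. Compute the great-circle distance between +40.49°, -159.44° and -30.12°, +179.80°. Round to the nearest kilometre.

8138 km

Δλ = 179.80 − -159.44 = 339.24°; wrapped into (−180°, 180°]: -20.76°.
Δφ = -30.12 − 40.49 = -70.61°.
a = sin²(Δφ/2) + cos φ₁ · cos φ₂ · sin²(Δλ/2) = 0.355357.
c = 2·atan2(√a, √(1−a)) = 1.27732 rad → d = 6371·c ≈ 8137.78 km.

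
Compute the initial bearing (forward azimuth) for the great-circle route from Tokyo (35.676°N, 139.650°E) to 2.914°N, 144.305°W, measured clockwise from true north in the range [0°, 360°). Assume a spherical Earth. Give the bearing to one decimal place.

95.8°

Δλ = -144.305 − 139.650 = -283.955°; wrapped into (−180°, 180°]: 76.045°.
θ = atan2( sin Δλ · cos φ₂ , cos φ₁ · sin φ₂ − sin φ₁ · cos φ₂ · cos Δλ )
  = atan2(0.96923, -0.09917) = 95.842° → normalised to [0°, 360°): 95.842°.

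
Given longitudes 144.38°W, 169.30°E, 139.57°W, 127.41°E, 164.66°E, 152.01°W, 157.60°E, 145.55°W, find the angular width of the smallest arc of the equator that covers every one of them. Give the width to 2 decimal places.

93.02°

Sort the longitudes: -152.01°, -145.55°, -144.38°, -139.57°, +127.41°, +157.60°, +164.66°, +169.30°.
Eastward gaps between consecutive values (wrapping around): 6.46°, 1.17°, 4.81°, 266.98°, 30.19°, 7.06°, 4.64°, 38.69°.
Largest gap = 266.98° ⇒ minimal covering band is its complement: 360° − 266.98° = 93.02°.
Band runs from +127.41° eastward to -139.57°, crossing the antimeridian.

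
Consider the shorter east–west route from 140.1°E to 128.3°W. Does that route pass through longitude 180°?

Naïve |-128.3 − 140.1| = 268.4° > 180°, so the shorter arc goes the other way round — across 180°.
Signed shortest Δλ = ((-128.3 − 140.1 + 180) mod 360) − 180 = 91.6°.
Going east by 91.6° from +140.1° passes through 180° before reaching -128.3°.

Yes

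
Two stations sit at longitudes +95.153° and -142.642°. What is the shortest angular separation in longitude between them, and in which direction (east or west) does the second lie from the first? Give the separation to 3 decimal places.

Raw difference: -142.642 − 95.153 = -237.795°.
Normalise into (−180°, 180°]: -237.795° + 360° = 122.205°.
Positive ⇒ the second point lies to the east; separation 122.205°.

122.205° east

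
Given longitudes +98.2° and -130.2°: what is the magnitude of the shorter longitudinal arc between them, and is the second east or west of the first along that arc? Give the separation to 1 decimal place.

Raw difference: -130.2 − 98.2 = -228.4°.
Normalise into (−180°, 180°]: -228.4° + 360° = 131.6°.
Positive ⇒ the second point lies to the east; separation 131.6°.

131.6° east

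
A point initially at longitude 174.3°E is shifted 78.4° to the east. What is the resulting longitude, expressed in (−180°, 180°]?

Start at +174.3°; shift +78.4° → +252.7°.
+252.7° lies outside (−180°, 180°]; subtract 360° → -107.3°.

107.3°W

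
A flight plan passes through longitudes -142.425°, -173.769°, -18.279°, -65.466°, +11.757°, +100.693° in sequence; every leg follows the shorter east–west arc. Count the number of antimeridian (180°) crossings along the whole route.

Leg 1: -142.425° → -173.769°, shortest Δλ = -31.344° (west) — does not cross 180°.
Leg 2: -173.769° → -18.279°, shortest Δλ = 155.49° (east) — does not cross 180°.
Leg 3: -18.279° → -65.466°, shortest Δλ = -47.187° (west) — does not cross 180°.
Leg 4: -65.466° → +11.757°, shortest Δλ = 77.223° (east) — does not cross 180°.
Leg 5: +11.757° → +100.693°, shortest Δλ = 88.936° (east) — does not cross 180°.
Total crossings: 0.

0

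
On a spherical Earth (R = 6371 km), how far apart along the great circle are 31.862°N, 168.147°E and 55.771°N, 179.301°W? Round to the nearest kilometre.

Δλ = -179.301 − 168.147 = -347.448°; wrapped into (−180°, 180°]: 12.552°.
Δφ = 55.771 − 31.862 = 23.909°.
a = sin²(Δφ/2) + cos φ₁ · cos φ₂ · sin²(Δλ/2) = 0.048614.
c = 2·atan2(√a, √(1−a)) = 0.44463 rad → d = 6371·c ≈ 2832.71 km.

2833 km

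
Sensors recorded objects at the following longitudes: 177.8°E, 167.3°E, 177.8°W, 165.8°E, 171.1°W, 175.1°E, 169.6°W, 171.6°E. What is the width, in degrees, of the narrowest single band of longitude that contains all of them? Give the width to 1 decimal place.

Sort the longitudes: -177.8°, -171.1°, -169.6°, +165.8°, +167.3°, +171.6°, +175.1°, +177.8°.
Eastward gaps between consecutive values (wrapping around): 6.7°, 1.5°, 335.4°, 1.5°, 4.3°, 3.5°, 2.7°, 4.4°.
Largest gap = 335.4° ⇒ minimal covering band is its complement: 360° − 335.4° = 24.6°.
Band runs from +165.8° eastward to -169.6°, crossing the antimeridian.

24.6°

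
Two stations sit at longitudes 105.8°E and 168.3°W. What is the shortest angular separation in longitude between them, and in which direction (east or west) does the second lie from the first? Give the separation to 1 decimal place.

Raw difference: -168.3 − 105.8 = -274.1°.
Normalise into (−180°, 180°]: -274.1° + 360° = 85.9°.
Positive ⇒ the second point lies to the east; separation 85.9°.

85.9° east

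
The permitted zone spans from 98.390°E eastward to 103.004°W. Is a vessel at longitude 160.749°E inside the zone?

Yes

Band width going east from +98.390° to -103.004°: ((-103.004 − 98.390) mod 360) = 158.606°.
Offset of +160.749° east of the west edge: ((160.749 − 98.390) mod 360) = 62.359°.
62.359° ≤ 158.606° ⇒ inside.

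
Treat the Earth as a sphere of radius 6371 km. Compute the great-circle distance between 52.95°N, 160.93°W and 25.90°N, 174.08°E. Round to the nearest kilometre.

3655 km

Δλ = 174.08 − -160.93 = 335.01°; wrapped into (−180°, 180°]: -24.99°.
Δφ = 25.90 − 52.95 = -27.05°.
a = sin²(Δφ/2) + cos φ₁ · cos φ₂ · sin²(Δλ/2) = 0.080065.
c = 2·atan2(√a, √(1−a)) = 0.57375 rad → d = 6371·c ≈ 3655.39 km.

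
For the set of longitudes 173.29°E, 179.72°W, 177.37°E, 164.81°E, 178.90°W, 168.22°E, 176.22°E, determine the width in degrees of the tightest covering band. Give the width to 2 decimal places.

16.29°

Sort the longitudes: -179.72°, -178.90°, +164.81°, +168.22°, +173.29°, +176.22°, +177.37°.
Eastward gaps between consecutive values (wrapping around): 0.82°, 343.71°, 3.41°, 5.07°, 2.93°, 1.15°, 2.91°.
Largest gap = 343.71° ⇒ minimal covering band is its complement: 360° − 343.71° = 16.29°.
Band runs from +164.81° eastward to -178.90°, crossing the antimeridian.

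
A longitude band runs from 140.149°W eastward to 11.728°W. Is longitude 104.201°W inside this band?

Yes

Band width going east from -140.149° to -11.728°: ((-11.728 − -140.149) mod 360) = 128.421°.
Offset of -104.201° east of the west edge: ((-104.201 − -140.149) mod 360) = 35.948°.
35.948° ≤ 128.421° ⇒ inside.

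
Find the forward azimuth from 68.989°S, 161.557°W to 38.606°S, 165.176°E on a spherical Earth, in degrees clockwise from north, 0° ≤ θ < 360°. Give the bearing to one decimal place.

312.0°

Δλ = 165.176 − -161.557 = 326.733°; wrapped into (−180°, 180°]: -33.267°.
θ = atan2( sin Δλ · cos φ₂ , cos φ₁ · sin φ₂ − sin φ₁ · cos φ₂ · cos Δλ )
  = atan2(-0.42866, 0.38623) = -47.981° → normalised to [0°, 360°): 312.019°.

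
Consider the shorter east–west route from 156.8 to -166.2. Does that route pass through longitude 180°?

Yes

Naïve |-166.2 − 156.8| = 323.0° > 180°, so the shorter arc goes the other way round — across 180°.
Signed shortest Δλ = ((-166.2 − 156.8 + 180) mod 360) − 180 = 37.0°.
Going east by 37.0° from +156.8° passes through 180° before reaching -166.2°.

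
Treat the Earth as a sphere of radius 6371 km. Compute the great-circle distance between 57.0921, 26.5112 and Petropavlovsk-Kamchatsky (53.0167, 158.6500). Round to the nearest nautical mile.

3793 nmi

Δλ = 158.6500 − 26.5112 = 132.1388°.
Δφ = 53.0167 − 57.0921 = -4.0754°.
a = sin²(Δφ/2) + cos φ₁ · cos φ₂ · sin²(Δλ/2) = 0.274322.
c = 2·atan2(√a, √(1−a)) = 1.10251 rad → d = 6371·c ≈ 7024.11 km ≈ 3792.71 nmi.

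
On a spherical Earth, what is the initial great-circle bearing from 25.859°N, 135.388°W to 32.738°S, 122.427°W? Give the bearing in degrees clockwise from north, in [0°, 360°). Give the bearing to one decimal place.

167.4°

Δλ = -122.427 − -135.388 = 12.961°.
θ = atan2( sin Δλ · cos φ₂ , cos φ₁ · sin φ₂ − sin φ₁ · cos φ₂ · cos Δλ )
  = atan2(0.18866, -0.84418) = 167.402° → normalised to [0°, 360°): 167.402°.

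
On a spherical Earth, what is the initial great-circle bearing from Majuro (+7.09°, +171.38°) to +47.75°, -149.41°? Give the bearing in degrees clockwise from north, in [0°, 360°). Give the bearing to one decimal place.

Δλ = -149.41 − 171.38 = -320.79°; wrapped into (−180°, 180°]: 39.21°.
θ = atan2( sin Δλ · cos φ₂ , cos φ₁ · sin φ₂ − sin φ₁ · cos φ₂ · cos Δλ )
  = atan2(0.42505, 0.67026) = 32.381° → normalised to [0°, 360°): 32.381°.

32.4°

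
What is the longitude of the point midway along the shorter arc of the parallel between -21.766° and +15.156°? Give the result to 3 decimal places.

Signed shortest Δλ from -21.766° to +15.156° is +36.922°.
Midpoint longitude = -21.766° + (+36.922°)/2 = -21.766° + 18.461° = -3.305°.

-3.305°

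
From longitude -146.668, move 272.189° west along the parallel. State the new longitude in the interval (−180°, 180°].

Start at -146.668°; shift −272.189° → -418.857°.
-418.857° lies outside (−180°, 180°]; add 360° → -58.857°.

-58.857°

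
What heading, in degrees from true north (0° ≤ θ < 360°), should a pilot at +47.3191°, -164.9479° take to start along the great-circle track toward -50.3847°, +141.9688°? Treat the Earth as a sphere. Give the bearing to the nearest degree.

212°

Δλ = 141.9688 − -164.9479 = 306.9167°; wrapped into (−180°, 180°]: -53.0833°.
θ = atan2( sin Δλ · cos φ₂ , cos φ₁ · sin φ₂ − sin φ₁ · cos φ₂ · cos Δλ )
  = atan2(-0.50979, -0.80378) = -147.615° → normalised to [0°, 360°): 212.385°.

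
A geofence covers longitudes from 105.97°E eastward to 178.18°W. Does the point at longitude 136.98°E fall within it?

Yes

Band width going east from +105.97° to -178.18°: ((-178.18 − 105.97) mod 360) = 75.85°.
Offset of +136.98° east of the west edge: ((136.98 − 105.97) mod 360) = 31.01°.
31.01° ≤ 75.85° ⇒ inside.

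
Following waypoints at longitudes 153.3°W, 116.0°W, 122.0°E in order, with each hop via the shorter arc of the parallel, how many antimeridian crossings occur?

1

Leg 1: -153.3° → -116.0°, shortest Δλ = 37.3° (east) — does not cross 180°.
Leg 2: -116.0° → +122.0°, shortest Δλ = -122.0° (west) — crosses 180°.
Total crossings: 1.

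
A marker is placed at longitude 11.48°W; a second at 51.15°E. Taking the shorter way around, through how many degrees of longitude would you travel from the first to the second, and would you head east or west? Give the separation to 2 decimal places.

Raw difference: 51.15 − -11.48 = 62.63°.
Normalise into (−180°, 180°]: 62.63° stays 62.63°.
Positive ⇒ the second point lies to the east; separation 62.63°.

62.63° east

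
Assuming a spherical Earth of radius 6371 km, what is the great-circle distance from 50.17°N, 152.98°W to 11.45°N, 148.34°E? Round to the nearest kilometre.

6827 km

Δλ = 148.34 − -152.98 = 301.32°; wrapped into (−180°, 180°]: -58.68°.
Δφ = 11.45 − 50.17 = -38.72°.
a = sin²(Δφ/2) + cos φ₁ · cos φ₂ · sin²(Δλ/2) = 0.260615.
c = 2·atan2(√a, √(1−a)) = 1.07154 rad → d = 6371·c ≈ 6826.80 km.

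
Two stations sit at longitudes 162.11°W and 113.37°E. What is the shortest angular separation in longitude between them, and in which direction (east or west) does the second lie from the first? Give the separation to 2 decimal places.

Raw difference: 113.37 − -162.11 = 275.48°.
Normalise into (−180°, 180°]: 275.48° − 360° = -84.52°.
Negative ⇒ the second point lies to the west; separation 84.52°.

84.52° west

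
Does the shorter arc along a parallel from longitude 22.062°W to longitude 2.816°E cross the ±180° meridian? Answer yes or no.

No

Signed shortest Δλ = ((2.816 − -22.062 + 180) mod 360) − 180 = 24.878°.
Going east by 24.878° from -22.062° reaches +2.816° without touching 180°.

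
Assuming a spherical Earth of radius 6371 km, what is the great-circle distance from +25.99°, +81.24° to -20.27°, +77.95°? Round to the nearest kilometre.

5156 km

Δλ = 77.95 − 81.24 = -3.29°.
Δφ = -20.27 − 25.99 = -46.26°.
a = sin²(Δφ/2) + cos φ₁ · cos φ₂ · sin²(Δλ/2) = 0.155001.
c = 2·atan2(√a, √(1−a)) = 0.80931 rad → d = 6371·c ≈ 5156.12 km.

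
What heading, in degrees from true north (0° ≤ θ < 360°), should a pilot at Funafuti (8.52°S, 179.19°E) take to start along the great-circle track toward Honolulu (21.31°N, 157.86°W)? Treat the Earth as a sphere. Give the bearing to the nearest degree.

37°

Δλ = -157.86 − 179.19 = -337.05°; wrapped into (−180°, 180°]: 22.95°.
θ = atan2( sin Δλ · cos φ₂ , cos φ₁ · sin φ₂ − sin φ₁ · cos φ₂ · cos Δλ )
  = atan2(0.36327, 0.48650) = 36.748° → normalised to [0°, 360°): 36.748°.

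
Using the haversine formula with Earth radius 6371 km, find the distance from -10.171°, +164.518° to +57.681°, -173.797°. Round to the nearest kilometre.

7799 km

Δλ = -173.797 − 164.518 = -338.315°; wrapped into (−180°, 180°]: 21.685°.
Δφ = 57.681 − -10.171 = 67.852°.
a = sin²(Δφ/2) + cos φ₁ · cos φ₂ · sin²(Δλ/2) = 0.330121.
c = 2·atan2(√a, √(1−a)) = 1.22414 rad → d = 6371·c ≈ 7798.97 km.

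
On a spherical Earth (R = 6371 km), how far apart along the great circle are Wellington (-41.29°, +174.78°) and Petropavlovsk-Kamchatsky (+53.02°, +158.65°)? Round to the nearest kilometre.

10601 km

Δλ = 158.65 − 174.78 = -16.13°.
Δφ = 53.02 − -41.29 = 94.31°.
a = sin²(Δφ/2) + cos φ₁ · cos φ₂ · sin²(Δλ/2) = 0.546473.
c = 2·atan2(√a, √(1−a)) = 1.66388 rad → d = 6371·c ≈ 10600.56 km.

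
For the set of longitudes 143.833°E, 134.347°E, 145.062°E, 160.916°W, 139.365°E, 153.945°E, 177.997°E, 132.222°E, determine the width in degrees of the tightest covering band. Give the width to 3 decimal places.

66.862°

Sort the longitudes: -160.916°, +132.222°, +134.347°, +139.365°, +143.833°, +145.062°, +153.945°, +177.997°.
Eastward gaps between consecutive values (wrapping around): 293.138°, 2.125°, 5.018°, 4.468°, 1.229°, 8.883°, 24.052°, 21.087°.
Largest gap = 293.138° ⇒ minimal covering band is its complement: 360° − 293.138° = 66.862°.
Band runs from +132.222° eastward to -160.916°, crossing the antimeridian.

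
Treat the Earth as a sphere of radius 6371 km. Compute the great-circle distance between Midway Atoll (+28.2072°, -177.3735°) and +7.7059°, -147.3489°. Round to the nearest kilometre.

Δλ = -147.3489 − -177.3735 = 30.0246°.
Δφ = 7.7059 − 28.2072 = -20.5013°.
a = sin²(Δφ/2) + cos φ₁ · cos φ₂ · sin²(Δλ/2) = 0.090261.
c = 2·atan2(√a, √(1−a)) = 0.61030 rad → d = 6371·c ≈ 3888.19 km.

3888 km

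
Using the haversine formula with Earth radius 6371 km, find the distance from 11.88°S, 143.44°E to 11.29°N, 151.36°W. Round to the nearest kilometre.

7646 km

Δλ = -151.36 − 143.44 = -294.80°; wrapped into (−180°, 180°]: 65.20°.
Δφ = 11.29 − -11.88 = 23.17°.
a = sin²(Δφ/2) + cos φ₁ · cos φ₂ · sin²(Δλ/2) = 0.318889.
c = 2·atan2(√a, √(1−a)) = 1.20015 rad → d = 6371·c ≈ 7646.13 km.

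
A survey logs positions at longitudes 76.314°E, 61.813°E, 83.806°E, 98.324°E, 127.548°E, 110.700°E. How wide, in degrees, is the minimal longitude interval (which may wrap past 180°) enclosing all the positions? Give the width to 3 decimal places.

65.735°

Sort the longitudes: +61.813°, +76.314°, +83.806°, +98.324°, +110.700°, +127.548°.
Eastward gaps between consecutive values (wrapping around): 14.501°, 7.492°, 14.518°, 12.376°, 16.848°, 294.265°.
Largest gap = 294.265° ⇒ minimal covering band is its complement: 360° − 294.265° = 65.735°.
Band runs from +61.813° eastward to +127.548°.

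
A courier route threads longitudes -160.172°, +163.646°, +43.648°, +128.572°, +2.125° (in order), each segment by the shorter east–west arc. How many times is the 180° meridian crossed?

1

Leg 1: -160.172° → +163.646°, shortest Δλ = -36.182° (west) — crosses 180°.
Leg 2: +163.646° → +43.648°, shortest Δλ = -119.998° (west) — does not cross 180°.
Leg 3: +43.648° → +128.572°, shortest Δλ = 84.924° (east) — does not cross 180°.
Leg 4: +128.572° → +2.125°, shortest Δλ = -126.447° (west) — does not cross 180°.
Total crossings: 1.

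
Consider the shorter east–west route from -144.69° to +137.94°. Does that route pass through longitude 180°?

Yes

Naïve |137.94 − -144.69| = 282.63° > 180°, so the shorter arc goes the other way round — across 180°.
Signed shortest Δλ = ((137.94 − -144.69 + 180) mod 360) − 180 = -77.37°.
Going west by 77.37° from -144.69° passes through 180° before reaching +137.94°.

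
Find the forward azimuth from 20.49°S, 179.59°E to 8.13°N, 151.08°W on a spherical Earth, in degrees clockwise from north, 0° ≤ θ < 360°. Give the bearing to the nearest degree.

48°

Δλ = -151.08 − 179.59 = -330.67°; wrapped into (−180°, 180°]: 29.33°.
θ = atan2( sin Δλ · cos φ₂ , cos φ₁ · sin φ₂ − sin φ₁ · cos φ₂ · cos Δλ )
  = atan2(0.48492, 0.43458) = 48.134° → normalised to [0°, 360°): 48.134°.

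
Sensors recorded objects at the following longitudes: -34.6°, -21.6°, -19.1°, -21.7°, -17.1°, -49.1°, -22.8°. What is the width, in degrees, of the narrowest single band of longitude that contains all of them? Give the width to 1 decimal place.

32.0°

Sort the longitudes: -49.1°, -34.6°, -22.8°, -21.7°, -21.6°, -19.1°, -17.1°.
Eastward gaps between consecutive values (wrapping around): 14.5°, 11.8°, 1.1°, 0.1°, 2.5°, 2.0°, 328.0°.
Largest gap = 328.0° ⇒ minimal covering band is its complement: 360° − 328.0° = 32.0°.
Band runs from -49.1° eastward to -17.1°.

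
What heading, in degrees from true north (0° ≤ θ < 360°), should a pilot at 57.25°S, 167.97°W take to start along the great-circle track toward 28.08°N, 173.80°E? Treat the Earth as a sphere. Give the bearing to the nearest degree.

Δλ = 173.80 − -167.97 = 341.77°; wrapped into (−180°, 180°]: -18.23°.
θ = atan2( sin Δλ · cos φ₂ , cos φ₁ · sin φ₂ − sin φ₁ · cos φ₂ · cos Δλ )
  = atan2(-0.27601, 0.95944) = -16.049° → normalised to [0°, 360°): 343.951°.

344°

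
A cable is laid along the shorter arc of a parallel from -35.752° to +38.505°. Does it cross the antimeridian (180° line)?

Signed shortest Δλ = ((38.505 − -35.752 + 180) mod 360) − 180 = 74.257°.
Going east by 74.257° from -35.752° reaches +38.505° without touching 180°.

No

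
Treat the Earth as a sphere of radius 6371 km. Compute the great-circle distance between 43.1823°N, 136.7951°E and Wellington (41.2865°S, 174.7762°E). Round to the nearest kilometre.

10133 km

Δλ = 174.7762 − 136.7951 = 37.9811°.
Δφ = -41.2865 − 43.1823 = -84.4688°.
a = sin²(Δφ/2) + cos φ₁ · cos φ₂ · sin²(Δλ/2) = 0.509827.
c = 2·atan2(√a, √(1−a)) = 1.59045 rad → d = 6371·c ≈ 10132.77 km.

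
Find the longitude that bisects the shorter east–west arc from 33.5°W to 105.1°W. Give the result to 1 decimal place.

69.3°W

Signed shortest Δλ from -33.5° to -105.1° is -71.6°.
Midpoint longitude = -33.5° + (-71.6°)/2 = -33.5° − 35.8° = -69.3°.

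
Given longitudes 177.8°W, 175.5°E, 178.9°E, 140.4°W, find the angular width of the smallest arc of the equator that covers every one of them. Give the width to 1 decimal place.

Sort the longitudes: -177.8°, -140.4°, +175.5°, +178.9°.
Eastward gaps between consecutive values (wrapping around): 37.4°, 315.9°, 3.4°, 3.3°.
Largest gap = 315.9° ⇒ minimal covering band is its complement: 360° − 315.9° = 44.1°.
Band runs from +175.5° eastward to -140.4°, crossing the antimeridian.

44.1°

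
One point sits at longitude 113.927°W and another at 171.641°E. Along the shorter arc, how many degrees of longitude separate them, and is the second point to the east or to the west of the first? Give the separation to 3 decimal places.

74.432° west

Raw difference: 171.641 − -113.927 = 285.568°.
Normalise into (−180°, 180°]: 285.568° − 360° = -74.432°.
Negative ⇒ the second point lies to the west; separation 74.432°.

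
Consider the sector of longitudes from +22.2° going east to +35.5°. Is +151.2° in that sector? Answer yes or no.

No

Band width going east from +22.2° to +35.5°: ((35.5 − 22.2) mod 360) = 13.3°.
Offset of +151.2° east of the west edge: ((151.2 − 22.2) mod 360) = 129.0°.
129.0° > 13.3° ⇒ outside.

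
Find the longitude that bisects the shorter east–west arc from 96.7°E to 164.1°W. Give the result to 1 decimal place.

146.3°E

Signed shortest Δλ from +96.7° to -164.1° is +99.2°.
Midpoint longitude = +96.7° + (+99.2°)/2 = +96.7° + 49.6° = +146.3°.
(The naïve average (+96.7 + -164.1)/2 = -33.7° is on the wrong side of the globe.)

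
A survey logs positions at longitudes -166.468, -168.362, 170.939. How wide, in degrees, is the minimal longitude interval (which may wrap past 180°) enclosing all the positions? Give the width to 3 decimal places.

Sort the longitudes: -168.362°, -166.468°, +170.939°.
Eastward gaps between consecutive values (wrapping around): 1.894°, 337.407°, 20.699°.
Largest gap = 337.407° ⇒ minimal covering band is its complement: 360° − 337.407° = 22.593°.
Band runs from +170.939° eastward to -166.468°, crossing the antimeridian.

22.593°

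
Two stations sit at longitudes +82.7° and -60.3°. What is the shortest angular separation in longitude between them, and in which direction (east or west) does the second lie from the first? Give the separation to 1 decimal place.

143.0° west

Raw difference: -60.3 − 82.7 = -143.0°.
Normalise into (−180°, 180°]: -143.0° stays -143.0°.
Negative ⇒ the second point lies to the west; separation 143.0°.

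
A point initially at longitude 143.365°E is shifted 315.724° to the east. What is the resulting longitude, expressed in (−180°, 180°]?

Start at +143.365°; shift +315.724° → +459.089°.
+459.089° lies outside (−180°, 180°]; subtract 360° → +99.089°.

99.089°E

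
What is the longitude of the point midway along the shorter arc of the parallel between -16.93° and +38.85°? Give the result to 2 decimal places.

Signed shortest Δλ from -16.93° to +38.85° is +55.78°.
Midpoint longitude = -16.93° + (+55.78°)/2 = -16.93° + 27.89° = +10.96°.

+10.96°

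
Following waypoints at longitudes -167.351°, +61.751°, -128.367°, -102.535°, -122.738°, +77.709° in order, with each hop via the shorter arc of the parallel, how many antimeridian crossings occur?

3

Leg 1: -167.351° → +61.751°, shortest Δλ = -130.898° (west) — crosses 180°.
Leg 2: +61.751° → -128.367°, shortest Δλ = 169.882° (east) — crosses 180°.
Leg 3: -128.367° → -102.535°, shortest Δλ = 25.832° (east) — does not cross 180°.
Leg 4: -102.535° → -122.738°, shortest Δλ = -20.203° (west) — does not cross 180°.
Leg 5: -122.738° → +77.709°, shortest Δλ = -159.553° (west) — crosses 180°.
Total crossings: 3.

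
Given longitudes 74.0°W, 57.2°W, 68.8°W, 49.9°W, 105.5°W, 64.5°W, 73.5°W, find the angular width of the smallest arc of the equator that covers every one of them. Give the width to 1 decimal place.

Sort the longitudes: -105.5°, -74.0°, -73.5°, -68.8°, -64.5°, -57.2°, -49.9°.
Eastward gaps between consecutive values (wrapping around): 31.5°, 0.5°, 4.7°, 4.3°, 7.3°, 7.3°, 304.4°.
Largest gap = 304.4° ⇒ minimal covering band is its complement: 360° − 304.4° = 55.6°.
Band runs from -105.5° eastward to -49.9°.

55.6°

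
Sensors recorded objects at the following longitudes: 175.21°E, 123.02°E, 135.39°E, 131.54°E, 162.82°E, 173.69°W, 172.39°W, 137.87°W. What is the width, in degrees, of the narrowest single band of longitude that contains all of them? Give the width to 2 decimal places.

99.11°

Sort the longitudes: -173.69°, -172.39°, -137.87°, +123.02°, +131.54°, +135.39°, +162.82°, +175.21°.
Eastward gaps between consecutive values (wrapping around): 1.30°, 34.52°, 260.89°, 8.52°, 3.85°, 27.43°, 12.39°, 11.10°.
Largest gap = 260.89° ⇒ minimal covering band is its complement: 360° − 260.89° = 99.11°.
Band runs from +123.02° eastward to -137.87°, crossing the antimeridian.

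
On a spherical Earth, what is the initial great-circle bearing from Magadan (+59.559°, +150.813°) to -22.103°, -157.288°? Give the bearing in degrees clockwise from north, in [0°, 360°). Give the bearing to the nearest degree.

133°

Δλ = -157.288 − 150.813 = -308.101°; wrapped into (−180°, 180°]: 51.899°.
θ = atan2( sin Δλ · cos φ₂ , cos φ₁ · sin φ₂ − sin φ₁ · cos φ₂ · cos Δλ )
  = atan2(0.72909, -0.68353) = 133.153° → normalised to [0°, 360°): 133.153°.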